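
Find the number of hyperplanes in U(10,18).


Hyperplanes of U(10,18) are flats of rank 9.
In a uniform matroid, these are exactly the (9)-element subsets.
Count = C(18,9) = 48620.

48620


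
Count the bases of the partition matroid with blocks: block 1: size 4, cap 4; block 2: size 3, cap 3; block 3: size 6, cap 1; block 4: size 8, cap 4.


A basis picks exactly ci elements from block i.
Number of bases = product of C(|Si|, ci).
= C(4,4) * C(3,3) * C(6,1) * C(8,4)
= 1 * 1 * 6 * 70
= 420.

420


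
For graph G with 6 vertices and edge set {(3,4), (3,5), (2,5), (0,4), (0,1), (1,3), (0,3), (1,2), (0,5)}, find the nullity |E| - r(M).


Cycle rank (nullity) = |E| - r(M) = |E| - (|V| - c).
|E| = 9, |V| = 6, c = 1.
Nullity = 9 - (6 - 1) = 9 - 5 = 4.

4


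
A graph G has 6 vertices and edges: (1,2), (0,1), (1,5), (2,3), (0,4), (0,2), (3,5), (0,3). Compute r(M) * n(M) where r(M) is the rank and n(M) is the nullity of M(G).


r(M) = |V| - c = 6 - 1 = 5.
nullity = |E| - r(M) = 8 - 5 = 3.
Product = 5 * 3 = 15.

15


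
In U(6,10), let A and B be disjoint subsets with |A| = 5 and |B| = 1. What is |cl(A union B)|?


|A union B| = 5 + 1 = 6 (disjoint).
In U(6,10), cl(S) = S if |S| < 6, else cl(S) = E.
Since 6 >= 6, cl(A union B) = E.
|cl(A union B)| = 10.

10


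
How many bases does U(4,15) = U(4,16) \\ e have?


Deleting e from U(4,16) gives U(4,15) since n > r.
Bases of U(4,15) = (15 choose 4) = 1365.

1365


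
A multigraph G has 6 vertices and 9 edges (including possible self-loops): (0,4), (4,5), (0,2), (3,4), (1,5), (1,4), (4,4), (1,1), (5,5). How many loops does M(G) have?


In a graphic matroid, a loop is a self-loop edge (u,u) with rank 0.
Examining all 9 edges for self-loops...
Self-loops found: (4,4), (1,1), (5,5)
Number of loops = 3.

3


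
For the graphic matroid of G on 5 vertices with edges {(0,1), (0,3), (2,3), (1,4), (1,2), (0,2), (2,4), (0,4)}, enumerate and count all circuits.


A circuit in a graphic matroid = edge set of a simple cycle.
G has 5 vertices and 8 edges.
Enumerating all minimal edge subsets forming cycles...
Total circuits found: 12.

12


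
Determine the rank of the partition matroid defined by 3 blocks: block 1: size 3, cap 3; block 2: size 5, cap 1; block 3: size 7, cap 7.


Rank of a partition matroid = sum of min(|Si|, ci) for each block.
= min(3,3) + min(5,1) + min(7,7)
= 3 + 1 + 7
= 11.

11


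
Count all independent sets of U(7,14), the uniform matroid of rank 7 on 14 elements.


Independent sets of U(7,14) are all subsets of size <= 7.
Count = (14 choose 0) + (14 choose 1) + (14 choose 2) + (14 choose 3) + (14 choose 4) + (14 choose 5) + (14 choose 6) + (14 choose 7)
     = 1 + 14 + 91 + 364 + 1001 + 2002 + 3003 + 3432
     = 9908.

9908


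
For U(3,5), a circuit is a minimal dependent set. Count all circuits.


In U(3,5), circuits are the (4)-element subsets.
Any set of 4 elements is dependent, and removing any one element gives
an independent set of size 3, so it is a minimal dependent set.
Number of circuits = (5 choose 4) = 5.

5


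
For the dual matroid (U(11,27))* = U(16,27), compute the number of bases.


The dual of U(r,n) is U(n-r, n) = U(16,27).
Bases of U(16,27) are all (16)-element subsets.
|B(M*)| = (27 choose 16) = 13037895.

13037895


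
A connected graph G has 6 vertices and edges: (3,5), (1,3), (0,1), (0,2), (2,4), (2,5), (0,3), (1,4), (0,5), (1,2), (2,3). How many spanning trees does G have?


By Kirchhoff's matrix tree theorem, the number of spanning trees equals
the determinant of any cofactor of the Laplacian matrix L.
G has 6 vertices and 11 edges.
Computing the (5 x 5) cofactor determinant gives 185.

185


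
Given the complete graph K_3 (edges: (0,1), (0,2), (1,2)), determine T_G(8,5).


T(K_3; x,y) = x^2 + x + y.
T(8,5) = 64 + 8 + 5 = 77.

77


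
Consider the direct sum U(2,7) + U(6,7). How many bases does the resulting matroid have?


Bases of a direct sum M1 + M2: |B| = |B(M1)| * |B(M2)|.
|B(U(2,7))| = C(7,2) = 21.
|B(U(6,7))| = C(7,6) = 7.
Total bases = 21 * 7 = 147.

147


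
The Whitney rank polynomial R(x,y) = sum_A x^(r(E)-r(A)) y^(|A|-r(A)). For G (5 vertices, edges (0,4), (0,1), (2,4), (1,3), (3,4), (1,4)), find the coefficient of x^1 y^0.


R(x,y) = sum over A in 2^E of x^(r(E)-r(A)) * y^(|A|-r(A)).
G has 5 vertices, 6 edges. r(E) = 4.
Enumerate all 2^6 = 64 subsets.
Count subsets with r(E)-r(A)=1 and |A|-r(A)=0: 18.

18


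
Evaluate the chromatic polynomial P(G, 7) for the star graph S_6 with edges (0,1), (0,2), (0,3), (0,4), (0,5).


P(tree, k) = k * (k-1)^(5) for any tree on 6 vertices.
P(7) = 7 * 6^5 = 7 * 7776 = 54432.

54432


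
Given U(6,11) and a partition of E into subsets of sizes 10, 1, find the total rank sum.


r(Ai) = min(|Ai|, 6) for each part.
Sum = min(10,6) + min(1,6)
    = 6 + 1
    = 7.

7


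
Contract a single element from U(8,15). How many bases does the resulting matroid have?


Contracting e from U(8,15) gives U(7,14).
Bases of U(7,14) = (14 choose 7) = 3432.

3432


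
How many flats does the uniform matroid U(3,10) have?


Flats of U(3,10): every subset of size < 3 is a flat, plus E itself.
Count = C(10,0) + C(10,1) + C(10,2) + 1
     = 1 + 10 + 45 + 1
     = 57.

57


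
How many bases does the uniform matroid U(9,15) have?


Bases of U(9,15) are all 9-element subsets of the 15-element ground set.
Number of bases = C(15,9).
(15 choose 9) = 5005.

5005


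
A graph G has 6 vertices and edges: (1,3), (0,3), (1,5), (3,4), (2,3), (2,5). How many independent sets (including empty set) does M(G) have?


An independent set in a graphic matroid is an acyclic edge subset.
G has 6 vertices and 6 edges.
Enumerate all 2^6 = 64 subsets, checking for acyclicity.
Total independent sets = 60.

60


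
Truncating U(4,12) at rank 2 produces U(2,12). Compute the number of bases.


Truncating U(4,12) to rank 2 gives U(2,12).
Bases of U(2,12) are all 2-element subsets of 12 elements.
Number of bases = C(12,2) = 12! / (2! * 10!) = 66.

66


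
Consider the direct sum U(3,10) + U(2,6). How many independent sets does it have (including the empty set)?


For a direct sum, |I(M1+M2)| = |I(M1)| * |I(M2)|.
|I(U(3,10))| = sum C(10,k) for k=0..3 = 176.
|I(U(2,6))| = sum C(6,k) for k=0..2 = 22.
Total = 176 * 22 = 3872.

3872


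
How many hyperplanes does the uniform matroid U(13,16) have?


Hyperplanes of U(13,16) are flats of rank 12.
In a uniform matroid, these are exactly the (12)-element subsets.
Count = (16 choose 12) = 1820.

1820


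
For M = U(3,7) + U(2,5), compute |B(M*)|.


(M1+M2)* = M1* + M2*.
M1* = U(4,7), bases: C(7,4) = 35.
M2* = U(3,5), bases: C(5,3) = 10.
|B(M*)| = 35 * 10 = 350.

350


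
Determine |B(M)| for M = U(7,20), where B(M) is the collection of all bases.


Bases of U(7,20) are all 7-element subsets of the 20-element ground set.
Number of bases = C(20,7).
(20 choose 7) = 77520.

77520


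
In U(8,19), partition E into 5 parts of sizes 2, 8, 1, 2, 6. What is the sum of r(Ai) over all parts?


r(Ai) = min(|Ai|, 8) for each part.
Sum = min(2,8) + min(8,8) + min(1,8) + min(2,8) + min(6,8)
    = 2 + 8 + 1 + 2 + 6
    = 19.

19


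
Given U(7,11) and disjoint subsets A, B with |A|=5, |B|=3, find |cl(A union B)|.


|A union B| = 5 + 3 = 8 (disjoint).
In U(7,11), cl(S) = S if |S| < 7, else cl(S) = E.
Since 8 >= 7, cl(A union B) = E.
|cl(A union B)| = 11.

11


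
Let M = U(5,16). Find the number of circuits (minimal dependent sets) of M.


In U(5,16), circuits are the (6)-element subsets.
Any set of 6 elements is dependent, and removing any one element gives
an independent set of size 5, so it is a minimal dependent set.
Number of circuits = (16 choose 6) = 8008.

8008


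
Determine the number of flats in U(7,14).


Flats of U(7,14): every subset of size < 7 is a flat, plus E itself.
Count = C(14,0) + C(14,1) + C(14,2) + C(14,3) + C(14,4) + C(14,5) + C(14,6) + 1
     = 1 + 14 + 91 + 364 + 1001 + 2002 + 3003 + 1
     = 6477.

6477


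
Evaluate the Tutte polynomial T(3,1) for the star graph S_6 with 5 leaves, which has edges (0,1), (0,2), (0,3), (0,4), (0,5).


A star on 6 vertices is a tree with 5 edges.
T(x,y) = x^(5) for any tree.
T(3,1) = 3^5 = 243.

243


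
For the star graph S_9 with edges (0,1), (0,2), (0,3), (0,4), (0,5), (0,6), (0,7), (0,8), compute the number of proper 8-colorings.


P(tree, k) = k * (k-1)^(8) for any tree on 9 vertices.
P(8) = 8 * 7^8 = 8 * 5764801 = 46118408.

46118408


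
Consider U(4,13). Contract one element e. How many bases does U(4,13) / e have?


Contracting e from U(4,13) gives U(3,12).
Bases of U(3,12) = C(12,3) = (12 * 11 * 10) / (1 * 2 * 3) = 220.

220


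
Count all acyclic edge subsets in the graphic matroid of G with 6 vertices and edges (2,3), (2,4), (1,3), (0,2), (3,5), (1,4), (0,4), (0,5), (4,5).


An independent set in a graphic matroid is an acyclic edge subset.
G has 6 vertices and 9 edges.
Enumerate all 2^9 = 512 subsets, checking for acyclicity.
Total independent sets = 306.

306


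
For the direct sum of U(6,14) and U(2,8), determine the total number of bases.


Bases of a direct sum M1 + M2: |B| = |B(M1)| * |B(M2)|.
|B(U(6,14))| = C(14,6) = 3003.
|B(U(2,8))| = C(8,2) = 28.
Total bases = 3003 * 28 = 84084.

84084


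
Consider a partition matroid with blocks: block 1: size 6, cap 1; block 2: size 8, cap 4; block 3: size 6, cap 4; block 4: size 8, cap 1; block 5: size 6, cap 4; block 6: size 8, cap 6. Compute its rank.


Rank of a partition matroid = sum of min(|Si|, ci) for each block.
= min(6,1) + min(8,4) + min(6,4) + min(8,1) + min(6,4) + min(8,6)
= 1 + 4 + 4 + 1 + 4 + 6
= 20.

20


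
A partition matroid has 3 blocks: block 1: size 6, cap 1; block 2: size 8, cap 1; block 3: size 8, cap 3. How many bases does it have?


A basis picks exactly ci elements from block i.
Number of bases = product of C(|Si|, ci).
= C(6,1) * C(8,1) * C(8,3)
= 6 * 8 * 56
= 2688.

2688


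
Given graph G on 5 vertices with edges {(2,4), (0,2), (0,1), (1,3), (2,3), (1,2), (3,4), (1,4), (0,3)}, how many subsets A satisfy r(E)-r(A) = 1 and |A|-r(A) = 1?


R(x,y) = sum over A in 2^E of x^(r(E)-r(A)) * y^(|A|-r(A)).
G has 5 vertices, 9 edges. r(E) = 4.
Enumerate all 2^9 = 512 subsets.
Count subsets with r(E)-r(A)=1 and |A|-r(A)=1: 51.

51


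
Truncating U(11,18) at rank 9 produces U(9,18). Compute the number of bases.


Truncating U(11,18) to rank 9 gives U(9,18).
Bases of U(9,18) are all 9-element subsets of 18 elements.
Number of bases = C(18,9) = 48620.

48620


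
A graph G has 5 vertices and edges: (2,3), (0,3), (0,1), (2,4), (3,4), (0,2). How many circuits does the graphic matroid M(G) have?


A circuit in a graphic matroid = edge set of a simple cycle.
G has 5 vertices and 6 edges.
Enumerating all minimal edge subsets forming cycles...
Total circuits found: 3.

3


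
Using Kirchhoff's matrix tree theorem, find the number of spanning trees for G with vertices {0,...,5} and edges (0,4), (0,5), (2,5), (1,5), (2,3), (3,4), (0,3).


By Kirchhoff's matrix tree theorem, the number of spanning trees equals
the determinant of any cofactor of the Laplacian matrix L.
G has 6 vertices and 7 edges.
Computing the (5 x 5) cofactor determinant gives 11.

11


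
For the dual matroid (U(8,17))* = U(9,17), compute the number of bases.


The dual of U(r,n) is U(n-r, n) = U(9,17).
Bases of U(9,17) are all (9)-element subsets.
|B(M*)| = C(17,9) = 17! / (9! * 8!) = 24310.

24310


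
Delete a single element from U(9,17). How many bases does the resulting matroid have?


Deleting e from U(9,17) gives U(9,16) since n > r.
Bases of U(9,16) = C(16,9) = 16! / (9! * 7!) = 11440.

11440


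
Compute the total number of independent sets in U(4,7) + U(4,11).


For a direct sum, |I(M1+M2)| = |I(M1)| * |I(M2)|.
|I(U(4,7))| = sum C(7,k) for k=0..4 = 99.
|I(U(4,11))| = sum C(11,k) for k=0..4 = 562.
Total = 99 * 562 = 55638.

55638


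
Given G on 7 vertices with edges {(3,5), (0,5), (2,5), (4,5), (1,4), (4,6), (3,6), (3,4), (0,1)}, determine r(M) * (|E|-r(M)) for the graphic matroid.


r(M) = |V| - c = 7 - 1 = 6.
nullity = |E| - r(M) = 9 - 6 = 3.
Product = 6 * 3 = 18.

18


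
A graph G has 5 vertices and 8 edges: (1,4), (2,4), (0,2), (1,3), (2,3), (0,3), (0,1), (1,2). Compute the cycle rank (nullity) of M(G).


Cycle rank (nullity) = |E| - r(M) = |E| - (|V| - c).
|E| = 8, |V| = 5, c = 1.
Nullity = 8 - (5 - 1) = 8 - 4 = 4.

4


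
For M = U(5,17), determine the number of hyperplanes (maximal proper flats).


Hyperplanes of U(5,17) are flats of rank 4.
In a uniform matroid, these are exactly the (4)-element subsets.
Count = C(17,4) = 17! / (4! * 13!) = 2380.

2380


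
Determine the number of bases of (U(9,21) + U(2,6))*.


(M1+M2)* = M1* + M2*.
M1* = U(12,21), bases: C(21,12) = 293930.
M2* = U(4,6), bases: C(6,4) = 15.
|B(M*)| = 293930 * 15 = 4408950.

4408950


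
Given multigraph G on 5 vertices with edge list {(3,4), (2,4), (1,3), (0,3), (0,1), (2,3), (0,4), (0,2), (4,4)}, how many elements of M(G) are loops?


In a graphic matroid, a loop is a self-loop edge (u,u) with rank 0.
Examining all 9 edges for self-loops...
Self-loops found: (4,4)
Number of loops = 1.

1


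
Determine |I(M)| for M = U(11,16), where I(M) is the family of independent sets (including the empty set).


Independent sets of U(11,16) are all subsets of size <= 11.
Count = C(16,0) + C(16,1) + C(16,2) + C(16,3) + C(16,4) + C(16,5) + C(16,6) + C(16,7) + C(16,8) + C(16,9) + C(16,10) + C(16,11)
     = 1 + 16 + 120 + 560 + 1820 + 4368 + 8008 + 11440 + 12870 + 11440 + 8008 + 4368
     = 63019.

63019


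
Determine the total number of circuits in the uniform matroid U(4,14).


In U(4,14), circuits are the (5)-element subsets.
Any set of 5 elements is dependent, and removing any one element gives
an independent set of size 4, so it is a minimal dependent set.
Number of circuits = (14 choose 5) = 2002.

2002


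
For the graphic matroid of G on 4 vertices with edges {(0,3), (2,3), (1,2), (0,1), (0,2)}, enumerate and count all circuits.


A circuit in a graphic matroid = edge set of a simple cycle.
G has 4 vertices and 5 edges.
Enumerating all minimal edge subsets forming cycles...
Total circuits found: 3.

3


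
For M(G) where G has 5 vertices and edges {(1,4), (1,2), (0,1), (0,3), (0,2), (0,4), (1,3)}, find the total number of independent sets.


An independent set in a graphic matroid is an acyclic edge subset.
G has 5 vertices and 7 edges.
Enumerate all 2^7 = 128 subsets, checking for acyclicity.
Total independent sets = 81.

81


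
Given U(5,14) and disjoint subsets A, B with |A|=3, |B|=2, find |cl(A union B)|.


|A union B| = 3 + 2 = 5 (disjoint).
In U(5,14), cl(S) = S if |S| < 5, else cl(S) = E.
Since 5 >= 5, cl(A union B) = E.
|cl(A union B)| = 14.

14


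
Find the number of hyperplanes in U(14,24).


Hyperplanes of U(14,24) are flats of rank 13.
In a uniform matroid, these are exactly the (13)-element subsets.
Count = C(24,13) = 24! / (13! * 11!) = 2496144.

2496144


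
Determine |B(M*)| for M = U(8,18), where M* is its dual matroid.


The dual of U(r,n) is U(n-r, n) = U(10,18).
Bases of U(10,18) are all (10)-element subsets.
|B(M*)| = (18 choose 10) = 43758.

43758


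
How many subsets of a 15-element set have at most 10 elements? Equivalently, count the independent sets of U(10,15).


Independent sets of U(10,15) are all subsets of size <= 10.
Count = (15 choose 0) + (15 choose 1) + (15 choose 2) + (15 choose 3) + (15 choose 4) + (15 choose 5) + (15 choose 6) + (15 choose 7) + (15 choose 8) + (15 choose 9) + (15 choose 10)
     = 1 + 15 + 105 + 455 + 1365 + 3003 + 5005 + 6435 + 6435 + 5005 + 3003
     = 30827.

30827


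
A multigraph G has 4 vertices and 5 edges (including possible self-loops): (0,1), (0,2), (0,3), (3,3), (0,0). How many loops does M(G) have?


In a graphic matroid, a loop is a self-loop edge (u,u) with rank 0.
Examining all 5 edges for self-loops...
Self-loops found: (3,3), (0,0)
Number of loops = 2.

2


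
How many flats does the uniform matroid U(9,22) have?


Flats of U(9,22): every subset of size < 9 is a flat, plus E itself.
Count = C(22,0) + C(22,1) + C(22,2) + C(22,3) + C(22,4) + C(22,5) + C(22,6) + C(22,7) + C(22,8) + 1
     = 1 + 22 + 231 + 1540 + 7315 + 26334 + 74613 + 170544 + 319770 + 1
     = 600371.

600371


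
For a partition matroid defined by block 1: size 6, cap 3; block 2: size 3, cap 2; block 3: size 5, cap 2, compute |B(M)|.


A basis picks exactly ci elements from block i.
Number of bases = product of C(|Si|, ci).
= C(6,3) * C(3,2) * C(5,2)
= 20 * 3 * 10
= 600.

600


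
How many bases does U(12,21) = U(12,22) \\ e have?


Deleting e from U(12,22) gives U(12,21) since n > r.
Bases of U(12,21) = C(21,12) = 21! / (12! * 9!) = 293930.

293930


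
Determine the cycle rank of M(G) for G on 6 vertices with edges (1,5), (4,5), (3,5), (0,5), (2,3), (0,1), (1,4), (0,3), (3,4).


Cycle rank (nullity) = |E| - r(M) = |E| - (|V| - c).
|E| = 9, |V| = 6, c = 1.
Nullity = 9 - (6 - 1) = 9 - 5 = 4.

4


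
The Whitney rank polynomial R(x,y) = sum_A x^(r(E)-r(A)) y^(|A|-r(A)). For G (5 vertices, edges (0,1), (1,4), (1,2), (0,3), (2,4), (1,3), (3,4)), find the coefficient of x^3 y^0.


R(x,y) = sum over A in 2^E of x^(r(E)-r(A)) * y^(|A|-r(A)).
G has 5 vertices, 7 edges. r(E) = 4.
Enumerate all 2^7 = 128 subsets.
Count subsets with r(E)-r(A)=3 and |A|-r(A)=0: 7.

7


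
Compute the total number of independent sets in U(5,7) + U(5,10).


For a direct sum, |I(M1+M2)| = |I(M1)| * |I(M2)|.
|I(U(5,7))| = sum C(7,k) for k=0..5 = 120.
|I(U(5,10))| = sum C(10,k) for k=0..5 = 638.
Total = 120 * 638 = 76560.

76560


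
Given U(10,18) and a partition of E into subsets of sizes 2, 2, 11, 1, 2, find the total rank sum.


r(Ai) = min(|Ai|, 10) for each part.
Sum = min(2,10) + min(2,10) + min(11,10) + min(1,10) + min(2,10)
    = 2 + 2 + 10 + 1 + 2
    = 17.

17


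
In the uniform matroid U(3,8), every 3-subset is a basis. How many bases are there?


Bases of U(3,8) are all 3-element subsets of the 8-element ground set.
Number of bases = C(8,3).
C(8,3) = (8 * 7 * 6) / (1 * 2 * 3) = 56.

56


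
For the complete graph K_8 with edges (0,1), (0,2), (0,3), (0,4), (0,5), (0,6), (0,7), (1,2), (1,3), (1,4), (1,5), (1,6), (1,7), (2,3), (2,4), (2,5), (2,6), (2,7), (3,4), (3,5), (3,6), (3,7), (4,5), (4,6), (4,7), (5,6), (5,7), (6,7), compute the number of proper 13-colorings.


P(K_8, k) = k(k-1)(k-2)...(k-7).
P(13) = (13) * (12) * (11) * (10) * (9) * (8) * (7) * (6) = 51891840.

51891840


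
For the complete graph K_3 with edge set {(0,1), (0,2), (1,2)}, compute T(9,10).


T(K_3; x,y) = x^2 + x + y.
T(9,10) = 81 + 9 + 10 = 100.

100


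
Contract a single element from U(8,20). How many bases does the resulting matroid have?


Contracting e from U(8,20) gives U(7,19).
Bases of U(7,19) = C(19,7) = 50388.

50388


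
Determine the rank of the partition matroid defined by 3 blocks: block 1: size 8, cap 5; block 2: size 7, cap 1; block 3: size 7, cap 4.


Rank of a partition matroid = sum of min(|Si|, ci) for each block.
= min(8,5) + min(7,1) + min(7,4)
= 5 + 1 + 4
= 10.

10


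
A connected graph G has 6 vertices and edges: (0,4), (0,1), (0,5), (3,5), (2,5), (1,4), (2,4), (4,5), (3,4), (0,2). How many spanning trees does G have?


By Kirchhoff's matrix tree theorem, the number of spanning trees equals
the determinant of any cofactor of the Laplacian matrix L.
G has 6 vertices and 10 edges.
Computing the (5 x 5) cofactor determinant gives 99.

99


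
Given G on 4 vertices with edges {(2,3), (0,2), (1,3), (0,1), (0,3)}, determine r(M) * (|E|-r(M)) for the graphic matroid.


r(M) = |V| - c = 4 - 1 = 3.
nullity = |E| - r(M) = 5 - 3 = 2.
Product = 3 * 2 = 6.

6


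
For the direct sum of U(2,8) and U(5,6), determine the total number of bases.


Bases of a direct sum M1 + M2: |B| = |B(M1)| * |B(M2)|.
|B(U(2,8))| = C(8,2) = 28.
|B(U(5,6))| = C(6,5) = 6.
Total bases = 28 * 6 = 168.

168


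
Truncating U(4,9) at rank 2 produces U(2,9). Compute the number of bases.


Truncating U(4,9) to rank 2 gives U(2,9).
Bases of U(2,9) are all 2-element subsets of 9 elements.
Number of bases = C(9,2) = (9 * 8) / (1 * 2) = 36.

36


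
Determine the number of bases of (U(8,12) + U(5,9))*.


(M1+M2)* = M1* + M2*.
M1* = U(4,12), bases: C(12,4) = 495.
M2* = U(4,9), bases: C(9,4) = 126.
|B(M*)| = 495 * 126 = 62370.

62370


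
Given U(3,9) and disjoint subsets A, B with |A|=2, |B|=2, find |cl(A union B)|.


|A union B| = 2 + 2 = 4 (disjoint).
In U(3,9), cl(S) = S if |S| < 3, else cl(S) = E.
Since 4 >= 3, cl(A union B) = E.
|cl(A union B)| = 9.

9


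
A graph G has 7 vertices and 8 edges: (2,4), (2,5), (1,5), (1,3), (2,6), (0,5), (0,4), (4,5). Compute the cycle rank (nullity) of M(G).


Cycle rank (nullity) = |E| - r(M) = |E| - (|V| - c).
|E| = 8, |V| = 7, c = 1.
Nullity = 8 - (7 - 1) = 8 - 6 = 2.

2


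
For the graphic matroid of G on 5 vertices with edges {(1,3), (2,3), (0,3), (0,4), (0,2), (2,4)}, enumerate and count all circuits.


A circuit in a graphic matroid = edge set of a simple cycle.
G has 5 vertices and 6 edges.
Enumerating all minimal edge subsets forming cycles...
Total circuits found: 3.

3


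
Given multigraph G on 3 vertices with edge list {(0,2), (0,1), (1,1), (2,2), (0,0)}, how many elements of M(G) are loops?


In a graphic matroid, a loop is a self-loop edge (u,u) with rank 0.
Examining all 5 edges for self-loops...
Self-loops found: (1,1), (2,2), (0,0)
Number of loops = 3.

3


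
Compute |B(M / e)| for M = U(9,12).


Contracting e from U(9,12) gives U(8,11).
Bases of U(8,11) = C(11,8) = 165.

165


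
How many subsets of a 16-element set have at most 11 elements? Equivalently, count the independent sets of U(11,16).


Independent sets of U(11,16) are all subsets of size <= 11.
Count = (16 choose 0) + (16 choose 1) + (16 choose 2) + (16 choose 3) + (16 choose 4) + (16 choose 5) + (16 choose 6) + (16 choose 7) + (16 choose 8) + (16 choose 9) + (16 choose 10) + (16 choose 11)
     = 1 + 16 + 120 + 560 + 1820 + 4368 + 8008 + 11440 + 12870 + 11440 + 8008 + 4368
     = 63019.

63019


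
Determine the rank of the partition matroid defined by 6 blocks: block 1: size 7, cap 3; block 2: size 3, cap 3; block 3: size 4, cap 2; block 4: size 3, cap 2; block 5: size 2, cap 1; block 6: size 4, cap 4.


Rank of a partition matroid = sum of min(|Si|, ci) for each block.
= min(7,3) + min(3,3) + min(4,2) + min(3,2) + min(2,1) + min(4,4)
= 3 + 3 + 2 + 2 + 1 + 4
= 15.

15


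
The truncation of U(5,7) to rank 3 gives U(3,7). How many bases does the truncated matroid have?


Truncating U(5,7) to rank 3 gives U(3,7).
Bases of U(3,7) are all 3-element subsets of 7 elements.
Number of bases = C(7,3) = (7 * 6 * 5) / (1 * 2 * 3) = 35.

35


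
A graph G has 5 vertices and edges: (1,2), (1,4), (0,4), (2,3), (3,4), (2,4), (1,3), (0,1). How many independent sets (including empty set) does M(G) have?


An independent set in a graphic matroid is an acyclic edge subset.
G has 5 vertices and 8 edges.
Enumerate all 2^8 = 256 subsets, checking for acyclicity.
Total independent sets = 128.

128


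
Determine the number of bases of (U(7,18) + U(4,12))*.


(M1+M2)* = M1* + M2*.
M1* = U(11,18), bases: C(18,11) = 31824.
M2* = U(8,12), bases: C(12,8) = 495.
|B(M*)| = 31824 * 495 = 15752880.

15752880


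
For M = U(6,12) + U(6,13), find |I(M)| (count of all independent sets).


For a direct sum, |I(M1+M2)| = |I(M1)| * |I(M2)|.
|I(U(6,12))| = sum C(12,k) for k=0..6 = 2510.
|I(U(6,13))| = sum C(13,k) for k=0..6 = 4096.
Total = 2510 * 4096 = 10280960.

10280960


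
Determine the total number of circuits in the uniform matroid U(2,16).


In U(2,16), circuits are the (3)-element subsets.
Any set of 3 elements is dependent, and removing any one element gives
an independent set of size 2, so it is a minimal dependent set.
Number of circuits = C(16,3) = 16! / (3! * 13!) = 560.

560


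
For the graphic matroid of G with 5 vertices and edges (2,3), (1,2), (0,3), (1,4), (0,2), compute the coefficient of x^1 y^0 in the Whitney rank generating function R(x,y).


R(x,y) = sum over A in 2^E of x^(r(E)-r(A)) * y^(|A|-r(A)).
G has 5 vertices, 5 edges. r(E) = 4.
Enumerate all 2^5 = 32 subsets.
Count subsets with r(E)-r(A)=1 and |A|-r(A)=0: 9.

9


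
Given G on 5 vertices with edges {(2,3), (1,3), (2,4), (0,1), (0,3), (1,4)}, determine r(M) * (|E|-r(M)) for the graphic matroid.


r(M) = |V| - c = 5 - 1 = 4.
nullity = |E| - r(M) = 6 - 4 = 2.
Product = 4 * 2 = 8.

8


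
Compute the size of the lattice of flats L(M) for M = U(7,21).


Flats of U(7,21): every subset of size < 7 is a flat, plus E itself.
Count = (21 choose 0) + (21 choose 1) + (21 choose 2) + (21 choose 3) + (21 choose 4) + (21 choose 5) + (21 choose 6) + 1
     = 1 + 21 + 210 + 1330 + 5985 + 20349 + 54264 + 1
     = 82161.

82161


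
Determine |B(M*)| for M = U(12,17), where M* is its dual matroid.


The dual of U(r,n) is U(n-r, n) = U(5,17).
Bases of U(5,17) are all (5)-element subsets.
|B(M*)| = (17 choose 5) = 6188.

6188


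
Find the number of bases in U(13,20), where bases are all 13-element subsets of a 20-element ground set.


Bases of U(13,20) are all 13-element subsets of the 20-element ground set.
Number of bases = C(20,13).
(20 choose 13) = 77520.

77520


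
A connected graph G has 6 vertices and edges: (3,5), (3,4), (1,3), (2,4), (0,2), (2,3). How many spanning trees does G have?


By Kirchhoff's matrix tree theorem, the number of spanning trees equals
the determinant of any cofactor of the Laplacian matrix L.
G has 6 vertices and 6 edges.
Computing the (5 x 5) cofactor determinant gives 3.

3


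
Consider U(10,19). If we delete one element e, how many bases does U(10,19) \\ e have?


Deleting e from U(10,19) gives U(10,18) since n > r.
Bases of U(10,18) = (18 choose 10) = 43758.

43758


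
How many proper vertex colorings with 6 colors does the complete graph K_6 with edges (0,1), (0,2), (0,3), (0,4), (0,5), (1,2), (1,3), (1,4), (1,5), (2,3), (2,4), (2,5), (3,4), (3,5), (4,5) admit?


P(K_6, k) = k(k-1)(k-2)...(k-5).
P(6) = (6) * (5) * (4) * (3) * (2) * (1) = 720.

720


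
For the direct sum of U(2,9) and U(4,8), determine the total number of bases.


Bases of a direct sum M1 + M2: |B| = |B(M1)| * |B(M2)|.
|B(U(2,9))| = C(9,2) = 36.
|B(U(4,8))| = C(8,4) = 70.
Total bases = 36 * 70 = 2520.

2520


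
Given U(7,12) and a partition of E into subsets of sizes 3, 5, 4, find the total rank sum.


r(Ai) = min(|Ai|, 7) for each part.
Sum = min(3,7) + min(5,7) + min(4,7)
    = 3 + 5 + 4
    = 12.

12


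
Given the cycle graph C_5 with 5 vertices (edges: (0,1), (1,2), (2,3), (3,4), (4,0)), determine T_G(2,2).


T(C_5; x,y) = x + x^2 + ... + x^(4) + y.
T(2,2) = 2^1 + 2^2 + 2^3 + 2^4 + 2
= 2 + 4 + 8 + 16 + 2
= 32.

32


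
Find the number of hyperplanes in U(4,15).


Hyperplanes of U(4,15) are flats of rank 3.
In a uniform matroid, these are exactly the (3)-element subsets.
Count = (15 choose 3) = 455.

455


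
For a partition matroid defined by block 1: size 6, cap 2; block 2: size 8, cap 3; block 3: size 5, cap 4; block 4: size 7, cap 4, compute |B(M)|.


A basis picks exactly ci elements from block i.
Number of bases = product of C(|Si|, ci).
= C(6,2) * C(8,3) * C(5,4) * C(7,4)
= 15 * 56 * 5 * 35
= 147000.

147000


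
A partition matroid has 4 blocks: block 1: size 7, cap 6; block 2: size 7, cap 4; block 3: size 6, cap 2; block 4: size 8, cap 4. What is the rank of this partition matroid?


Rank of a partition matroid = sum of min(|Si|, ci) for each block.
= min(7,6) + min(7,4) + min(6,2) + min(8,4)
= 6 + 4 + 2 + 4
= 16.

16


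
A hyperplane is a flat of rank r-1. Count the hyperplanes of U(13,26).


Hyperplanes of U(13,26) are flats of rank 12.
In a uniform matroid, these are exactly the (12)-element subsets.
Count = (26 choose 12) = 9657700.

9657700


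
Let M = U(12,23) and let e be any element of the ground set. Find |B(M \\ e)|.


Deleting e from U(12,23) gives U(12,22) since n > r.
Bases of U(12,22) = C(22,12) = 646646.

646646


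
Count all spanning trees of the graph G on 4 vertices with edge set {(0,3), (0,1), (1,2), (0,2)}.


By Kirchhoff's matrix tree theorem, the number of spanning trees equals
the determinant of any cofactor of the Laplacian matrix L.
G has 4 vertices and 4 edges.
Computing the (3 x 3) cofactor determinant gives 3.

3


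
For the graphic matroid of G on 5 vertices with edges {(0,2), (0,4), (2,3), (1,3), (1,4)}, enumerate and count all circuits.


A circuit in a graphic matroid = edge set of a simple cycle.
G has 5 vertices and 5 edges.
Enumerating all minimal edge subsets forming cycles...
Total circuits found: 1.

1


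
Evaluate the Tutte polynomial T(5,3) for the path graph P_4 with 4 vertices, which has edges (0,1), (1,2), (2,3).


A path on 4 vertices is a tree with 3 edges.
T(x,y) = x^(3) for any tree.
T(5,3) = 5^3 = 125.

125


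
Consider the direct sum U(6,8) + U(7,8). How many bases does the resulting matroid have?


Bases of a direct sum M1 + M2: |B| = |B(M1)| * |B(M2)|.
|B(U(6,8))| = C(8,6) = 28.
|B(U(7,8))| = C(8,7) = 8.
Total bases = 28 * 8 = 224.

224


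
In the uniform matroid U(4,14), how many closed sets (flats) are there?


Flats of U(4,14): every subset of size < 4 is a flat, plus E itself.
Count = C(14,0) + C(14,1) + C(14,2) + C(14,3) + 1
     = 1 + 14 + 91 + 364 + 1
     = 471.

471


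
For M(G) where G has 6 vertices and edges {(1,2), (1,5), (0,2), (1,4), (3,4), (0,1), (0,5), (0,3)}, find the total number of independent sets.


An independent set in a graphic matroid is an acyclic edge subset.
G has 6 vertices and 8 edges.
Enumerate all 2^8 = 256 subsets, checking for acyclicity.
Total independent sets = 177.

177


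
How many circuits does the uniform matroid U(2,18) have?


In U(2,18), circuits are the (3)-element subsets.
Any set of 3 elements is dependent, and removing any one element gives
an independent set of size 2, so it is a minimal dependent set.
Number of circuits = (18 choose 3) = 816.

816


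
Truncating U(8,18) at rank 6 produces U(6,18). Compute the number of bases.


Truncating U(8,18) to rank 6 gives U(6,18).
Bases of U(6,18) are all 6-element subsets of 18 elements.
Number of bases = (18 choose 6) = 18564.

18564


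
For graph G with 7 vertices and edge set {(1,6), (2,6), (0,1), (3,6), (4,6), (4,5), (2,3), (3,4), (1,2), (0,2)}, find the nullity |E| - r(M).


Cycle rank (nullity) = |E| - r(M) = |E| - (|V| - c).
|E| = 10, |V| = 7, c = 1.
Nullity = 10 - (7 - 1) = 10 - 6 = 4.

4


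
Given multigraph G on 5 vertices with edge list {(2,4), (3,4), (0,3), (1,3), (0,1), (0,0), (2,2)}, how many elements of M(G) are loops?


In a graphic matroid, a loop is a self-loop edge (u,u) with rank 0.
Examining all 7 edges for self-loops...
Self-loops found: (0,0), (2,2)
Number of loops = 2.

2


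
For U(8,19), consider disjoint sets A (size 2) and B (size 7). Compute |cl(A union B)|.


|A union B| = 2 + 7 = 9 (disjoint).
In U(8,19), cl(S) = S if |S| < 8, else cl(S) = E.
Since 9 >= 8, cl(A union B) = E.
|cl(A union B)| = 19.

19


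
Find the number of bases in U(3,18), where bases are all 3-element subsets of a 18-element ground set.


Bases of U(3,18) are all 3-element subsets of the 18-element ground set.
Number of bases = C(18,3).
C(18,3) = (18 * 17 * 16) / (1 * 2 * 3) = 816.

816


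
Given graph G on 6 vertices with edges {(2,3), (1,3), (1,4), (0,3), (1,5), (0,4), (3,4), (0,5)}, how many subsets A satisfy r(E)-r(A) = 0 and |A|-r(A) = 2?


R(x,y) = sum over A in 2^E of x^(r(E)-r(A)) * y^(|A|-r(A)).
G has 6 vertices, 8 edges. r(E) = 5.
Enumerate all 2^8 = 256 subsets.
Count subsets with r(E)-r(A)=0 and |A|-r(A)=2: 7.

7


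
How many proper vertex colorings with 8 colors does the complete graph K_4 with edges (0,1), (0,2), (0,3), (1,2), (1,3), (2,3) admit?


P(K_4, k) = k(k-1)(k-2)...(k-3).
P(8) = (8) * (7) * (6) * (5) = 1680.

1680


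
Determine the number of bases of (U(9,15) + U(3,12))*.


(M1+M2)* = M1* + M2*.
M1* = U(6,15), bases: C(15,6) = 5005.
M2* = U(9,12), bases: C(12,9) = 220.
|B(M*)| = 5005 * 220 = 1101100.

1101100


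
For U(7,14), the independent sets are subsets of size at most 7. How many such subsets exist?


Independent sets of U(7,14) are all subsets of size <= 7.
Count = (14 choose 0) + (14 choose 1) + (14 choose 2) + (14 choose 3) + (14 choose 4) + (14 choose 5) + (14 choose 6) + (14 choose 7)
     = 1 + 14 + 91 + 364 + 1001 + 2002 + 3003 + 3432
     = 9908.

9908


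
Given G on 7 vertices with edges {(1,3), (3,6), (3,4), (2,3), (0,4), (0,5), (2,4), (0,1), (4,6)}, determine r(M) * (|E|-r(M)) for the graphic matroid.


r(M) = |V| - c = 7 - 1 = 6.
nullity = |E| - r(M) = 9 - 6 = 3.
Product = 6 * 3 = 18.

18


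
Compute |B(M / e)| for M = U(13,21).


Contracting e from U(13,21) gives U(12,20).
Bases of U(12,20) = C(20,12) = 125970.

125970


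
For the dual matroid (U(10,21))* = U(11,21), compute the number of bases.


The dual of U(r,n) is U(n-r, n) = U(11,21).
Bases of U(11,21) are all (11)-element subsets.
|B(M*)| = C(21,11) = 352716.

352716


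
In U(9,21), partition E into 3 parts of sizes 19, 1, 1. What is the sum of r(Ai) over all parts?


r(Ai) = min(|Ai|, 9) for each part.
Sum = min(19,9) + min(1,9) + min(1,9)
    = 9 + 1 + 1
    = 11.

11


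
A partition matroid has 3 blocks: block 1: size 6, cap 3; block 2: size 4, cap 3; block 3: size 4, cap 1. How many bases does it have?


A basis picks exactly ci elements from block i.
Number of bases = product of C(|Si|, ci).
= C(6,3) * C(4,3) * C(4,1)
= 20 * 4 * 4
= 320.

320


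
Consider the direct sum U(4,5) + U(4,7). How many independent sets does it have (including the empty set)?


For a direct sum, |I(M1+M2)| = |I(M1)| * |I(M2)|.
|I(U(4,5))| = sum C(5,k) for k=0..4 = 31.
|I(U(4,7))| = sum C(7,k) for k=0..4 = 99.
Total = 31 * 99 = 3069.

3069


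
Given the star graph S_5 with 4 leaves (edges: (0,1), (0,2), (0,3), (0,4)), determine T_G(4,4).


A star on 5 vertices is a tree with 4 edges.
T(x,y) = x^(4) for any tree.
T(4,4) = 4^4 = 256.

256


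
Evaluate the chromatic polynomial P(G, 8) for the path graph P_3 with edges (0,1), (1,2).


P(P_3, k) = k * (k-1)^(2).
P(8) = 8 * 7^2 = 8 * 49 = 392.

392


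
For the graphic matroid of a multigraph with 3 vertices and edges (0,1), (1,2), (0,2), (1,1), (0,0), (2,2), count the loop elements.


In a graphic matroid, a loop is a self-loop edge (u,u) with rank 0.
Examining all 6 edges for self-loops...
Self-loops found: (1,1), (0,0), (2,2)
Number of loops = 3.

3


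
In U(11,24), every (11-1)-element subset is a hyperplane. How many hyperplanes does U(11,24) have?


Hyperplanes of U(11,24) are flats of rank 10.
In a uniform matroid, these are exactly the (10)-element subsets.
Count = C(24,10) = 24! / (10! * 14!) = 1961256.

1961256


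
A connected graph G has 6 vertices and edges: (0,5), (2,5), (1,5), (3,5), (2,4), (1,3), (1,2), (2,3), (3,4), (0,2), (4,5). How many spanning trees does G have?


By Kirchhoff's matrix tree theorem, the number of spanning trees equals
the determinant of any cofactor of the Laplacian matrix L.
G has 6 vertices and 11 edges.
Computing the (5 x 5) cofactor determinant gives 180.

180


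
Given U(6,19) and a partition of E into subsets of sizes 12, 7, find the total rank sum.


r(Ai) = min(|Ai|, 6) for each part.
Sum = min(12,6) + min(7,6)
    = 6 + 6
    = 12.

12


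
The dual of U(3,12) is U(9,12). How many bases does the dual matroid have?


The dual of U(r,n) is U(n-r, n) = U(9,12).
Bases of U(9,12) are all (9)-element subsets.
|B(M*)| = (12 choose 9) = 220.

220


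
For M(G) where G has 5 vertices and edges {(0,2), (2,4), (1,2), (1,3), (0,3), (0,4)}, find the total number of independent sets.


An independent set in a graphic matroid is an acyclic edge subset.
G has 5 vertices and 6 edges.
Enumerate all 2^6 = 64 subsets, checking for acyclicity.
Total independent sets = 52.

52


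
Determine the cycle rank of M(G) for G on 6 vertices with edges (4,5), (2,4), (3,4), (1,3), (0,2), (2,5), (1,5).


Cycle rank (nullity) = |E| - r(M) = |E| - (|V| - c).
|E| = 7, |V| = 6, c = 1.
Nullity = 7 - (6 - 1) = 7 - 5 = 2.

2


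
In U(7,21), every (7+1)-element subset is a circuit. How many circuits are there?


In U(7,21), circuits are the (8)-element subsets.
Any set of 8 elements is dependent, and removing any one element gives
an independent set of size 7, so it is a minimal dependent set.
Number of circuits = C(21,8) = 21! / (8! * 13!) = 203490.

203490


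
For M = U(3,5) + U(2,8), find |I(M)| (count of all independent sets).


For a direct sum, |I(M1+M2)| = |I(M1)| * |I(M2)|.
|I(U(3,5))| = sum C(5,k) for k=0..3 = 26.
|I(U(2,8))| = sum C(8,k) for k=0..2 = 37.
Total = 26 * 37 = 962.

962


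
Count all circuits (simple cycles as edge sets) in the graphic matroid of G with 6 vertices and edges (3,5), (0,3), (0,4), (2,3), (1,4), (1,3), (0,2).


A circuit in a graphic matroid = edge set of a simple cycle.
G has 6 vertices and 7 edges.
Enumerating all minimal edge subsets forming cycles...
Total circuits found: 3.

3


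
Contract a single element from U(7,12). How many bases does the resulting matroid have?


Contracting e from U(7,12) gives U(6,11).
Bases of U(6,11) = (11 choose 6) = 462.

462


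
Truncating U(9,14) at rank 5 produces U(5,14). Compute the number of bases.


Truncating U(9,14) to rank 5 gives U(5,14).
Bases of U(5,14) are all 5-element subsets of 14 elements.
Number of bases = C(14,5) = 2002.

2002


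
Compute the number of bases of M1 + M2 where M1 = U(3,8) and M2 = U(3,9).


Bases of a direct sum M1 + M2: |B| = |B(M1)| * |B(M2)|.
|B(U(3,8))| = C(8,3) = 56.
|B(U(3,9))| = C(9,3) = 84.
Total bases = 56 * 84 = 4704.

4704


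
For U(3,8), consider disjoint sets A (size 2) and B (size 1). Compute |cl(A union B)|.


|A union B| = 2 + 1 = 3 (disjoint).
In U(3,8), cl(S) = S if |S| < 3, else cl(S) = E.
Since 3 >= 3, cl(A union B) = E.
|cl(A union B)| = 8.

8


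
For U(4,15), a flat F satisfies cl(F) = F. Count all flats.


Flats of U(4,15): every subset of size < 4 is a flat, plus E itself.
Count = C(15,0) + C(15,1) + C(15,2) + C(15,3) + 1
     = 1 + 15 + 105 + 455 + 1
     = 577.

577


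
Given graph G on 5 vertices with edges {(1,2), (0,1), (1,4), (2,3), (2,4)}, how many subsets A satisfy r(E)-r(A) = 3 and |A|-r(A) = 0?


R(x,y) = sum over A in 2^E of x^(r(E)-r(A)) * y^(|A|-r(A)).
G has 5 vertices, 5 edges. r(E) = 4.
Enumerate all 2^5 = 32 subsets.
Count subsets with r(E)-r(A)=3 and |A|-r(A)=0: 5.

5


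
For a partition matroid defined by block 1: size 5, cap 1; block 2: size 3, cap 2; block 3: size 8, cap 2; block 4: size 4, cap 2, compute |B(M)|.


A basis picks exactly ci elements from block i.
Number of bases = product of C(|Si|, ci).
= C(5,1) * C(3,2) * C(8,2) * C(4,2)
= 5 * 3 * 28 * 6
= 2520.

2520


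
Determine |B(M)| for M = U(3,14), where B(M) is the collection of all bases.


Bases of U(3,14) are all 3-element subsets of the 14-element ground set.
Number of bases = C(14,3).
C(14,3) = 14! / (3! * 11!) = 364.

364


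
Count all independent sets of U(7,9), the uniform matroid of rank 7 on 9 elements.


Independent sets of U(7,9) are all subsets of size <= 7.
Count = (9 choose 0) + (9 choose 1) + (9 choose 2) + (9 choose 3) + (9 choose 4) + (9 choose 5) + (9 choose 6) + (9 choose 7)
     = 1 + 9 + 36 + 84 + 126 + 126 + 84 + 36
     = 502.

502


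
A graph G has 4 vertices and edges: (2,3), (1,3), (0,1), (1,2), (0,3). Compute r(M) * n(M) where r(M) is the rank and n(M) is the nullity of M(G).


r(M) = |V| - c = 4 - 1 = 3.
nullity = |E| - r(M) = 5 - 3 = 2.
Product = 3 * 2 = 6.

6
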